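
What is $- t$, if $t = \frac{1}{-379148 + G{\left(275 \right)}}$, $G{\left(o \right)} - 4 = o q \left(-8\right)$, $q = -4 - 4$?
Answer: $\frac{1}{361544} \approx 2.7659 \cdot 10^{-6}$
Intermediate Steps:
$q = -8$ ($q = -4 - 4 = -8$)
$G{\left(o \right)} = 4 + 64 o$ ($G{\left(o \right)} = 4 + o \left(-8\right) \left(-8\right) = 4 + - 8 o \left(-8\right) = 4 + 64 o$)
$t = - \frac{1}{361544}$ ($t = \frac{1}{-379148 + \left(4 + 64 \cdot 275\right)} = \frac{1}{-379148 + \left(4 + 17600\right)} = \frac{1}{-379148 + 17604} = \frac{1}{-361544} = - \frac{1}{361544} \approx -2.7659 \cdot 10^{-6}$)
$- t = \left(-1\right) \left(- \frac{1}{361544}\right) = \frac{1}{361544}$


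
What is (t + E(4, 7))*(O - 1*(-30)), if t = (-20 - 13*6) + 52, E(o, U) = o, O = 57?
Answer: -3654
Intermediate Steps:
t = -46 (t = (-20 - 78) + 52 = -98 + 52 = -46)
(t + E(4, 7))*(O - 1*(-30)) = (-46 + 4)*(57 - 1*(-30)) = -42*(57 + 30) = -42*87 = -3654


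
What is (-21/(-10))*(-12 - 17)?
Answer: -609/10 ≈ -60.900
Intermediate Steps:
(-21/(-10))*(-12 - 17) = -21*(-⅒)*(-29) = (21/10)*(-29) = -609/10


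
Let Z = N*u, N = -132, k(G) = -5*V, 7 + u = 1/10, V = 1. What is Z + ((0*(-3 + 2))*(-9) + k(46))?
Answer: 4529/5 ≈ 905.80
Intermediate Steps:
u = -69/10 (u = -7 + 1/10 = -7 + ⅒ = -69/10 ≈ -6.9000)
k(G) = -5 (k(G) = -5*1 = -5)
Z = 4554/5 (Z = -132*(-69/10) = 4554/5 ≈ 910.80)
Z + ((0*(-3 + 2))*(-9) + k(46)) = 4554/5 + ((0*(-3 + 2))*(-9) - 5) = 4554/5 + ((0*(-1))*(-9) - 5) = 4554/5 + (0*(-9) - 5) = 4554/5 + (0 - 5) = 4554/5 - 5 = 4529/5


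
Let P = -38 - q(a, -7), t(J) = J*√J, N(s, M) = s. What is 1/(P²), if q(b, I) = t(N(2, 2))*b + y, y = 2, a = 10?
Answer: 3/800 - √2/400 ≈ 0.00021447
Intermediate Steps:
t(J) = J^(3/2)
q(b, I) = 2 + 2*b*√2 (q(b, I) = 2^(3/2)*b + 2 = (2*√2)*b + 2 = 2*b*√2 + 2 = 2 + 2*b*√2)
P = -40 - 20*√2 (P = -38 - (2 + 2*10*√2) = -38 - (2 + 20*√2) = -38 + (-2 - 20*√2) = -40 - 20*√2 ≈ -68.284)
1/(P²) = 1/((-40 - 20*√2)²) = (-40 - 20*√2)⁻²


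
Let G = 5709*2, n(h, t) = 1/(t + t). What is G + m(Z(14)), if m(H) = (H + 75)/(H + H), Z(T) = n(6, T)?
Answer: 24937/2 ≈ 12469.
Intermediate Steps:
n(h, t) = 1/(2*t)
Z(T) = 1/(2*T)
m(H) = (75 + H)/(2*H) (m(H) = (75 + H)/((2*H)) = (75 + H)*(1/(2*H)) = (75 + H)/(2*H))
G = 11418
G + m(Z(14)) = 11418 + (75 + (1/2)/14)/(2*(((1/2)/14))) = 11418 + (75 + (1/2)*(1/14))/(2*(((1/2)*(1/14)))) = 11418 + (75 + 1/28)/(2*(1/28)) = 11418 + (1/2)*28*(2101/28) = 11418 + 2101/2 = 24937/2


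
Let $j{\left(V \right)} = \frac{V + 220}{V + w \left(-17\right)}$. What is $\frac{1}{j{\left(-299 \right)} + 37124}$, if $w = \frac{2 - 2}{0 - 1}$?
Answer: $\frac{299}{11100155} \approx 2.6937 \cdot 10^{-5}$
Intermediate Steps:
$w = 0$ ($w = \frac{0}{-1} = 0 \left(-1\right) = 0$)
$j{\left(V \right)} = \frac{220 + V}{V}$ ($j{\left(V \right)} = \frac{V + 220}{V + 0 \left(-17\right)} = \frac{220 + V}{V + 0} = \frac{220 + V}{V}$)
$\frac{1}{j{\left(-299 \right)} + 37124} = \frac{1}{\frac{220 - 299}{-299} + 37124} = \frac{1}{\left(- \frac{1}{299}\right) \left(-79\right) + 37124} = \frac{1}{\frac{79}{299} + 37124} = \frac{1}{\frac{11100155}{299}} = \frac{299}{11100155}$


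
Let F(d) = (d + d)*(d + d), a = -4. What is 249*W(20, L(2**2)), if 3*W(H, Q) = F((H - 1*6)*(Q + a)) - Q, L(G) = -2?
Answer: 2342758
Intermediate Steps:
F(d) = 4*d**2 (F(d) = (2*d)*(2*d) = 4*d**2)
W(H, Q) = -Q/3 + 4*(-6 + H)**2*(-4 + Q)**2/3 (W(H, Q) = (4*((H - 1*6)*(Q - 4))**2 - Q)/3 = (4*((H - 6)*(-4 + Q))**2 - Q)/3 = (4*((-6 + H)*(-4 + Q))**2 - Q)/3 = (4*((-6 + H)**2*(-4 + Q)**2) - Q)/3 = (4*(-6 + H)**2*(-4 + Q)**2 - Q)/3 = (-Q + 4*(-6 + H)**2*(-4 + Q)**2)/3 = -Q/3 + 4*(-6 + H)**2*(-4 + Q)**2/3)
249*W(20, L(2**2)) = 249*(-1/3*(-2) + 4*(24 - 6*(-2) - 4*20 + 20*(-2))**2/3) = 249*(2/3 + 4*(24 + 12 - 80 - 40)**2/3) = 249*(2/3 + (4/3)*(-84)**2) = 249*(2/3 + (4/3)*7056) = 249*(2/3 + 9408) = 249*(28226/3) = 2342758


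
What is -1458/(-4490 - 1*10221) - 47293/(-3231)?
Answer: 700438121/47531241 ≈ 14.736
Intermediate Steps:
-1458/(-4490 - 1*10221) - 47293/(-3231) = -1458/(-4490 - 10221) - 47293*(-1/3231) = -1458/(-14711) + 47293/3231 = -1458*(-1/14711) + 47293/3231 = 1458/14711 + 47293/3231 = 700438121/47531241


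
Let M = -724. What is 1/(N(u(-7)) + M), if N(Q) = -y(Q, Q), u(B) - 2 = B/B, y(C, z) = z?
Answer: -1/727 ≈ -0.0013755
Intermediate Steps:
u(B) = 3 (u(B) = 2 + B/B = 2 + 1 = 3)
N(Q) = -Q
1/(N(u(-7)) + M) = 1/(-1*3 - 724) = 1/(-3 - 724) = 1/(-727) = -1/727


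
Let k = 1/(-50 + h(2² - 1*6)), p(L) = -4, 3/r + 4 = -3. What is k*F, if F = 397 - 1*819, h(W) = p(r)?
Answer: 211/27 ≈ 7.8148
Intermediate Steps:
r = -3/7 (r = 3/(-4 - 3) = 3/(-7) = 3*(-⅐) = -3/7 ≈ -0.42857)
h(W) = -4
k = -1/54 (k = 1/(-50 - 4) = 1/(-54) = -1/54 ≈ -0.018519)
F = -422 (F = 397 - 819 = -422)
k*F = -1/54*(-422) = 211/27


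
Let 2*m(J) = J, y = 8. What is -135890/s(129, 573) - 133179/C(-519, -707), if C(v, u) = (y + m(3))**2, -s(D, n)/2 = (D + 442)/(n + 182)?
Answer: 18214568639/206131 ≈ 88364.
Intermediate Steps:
m(J) = J/2
s(D, n) = -2*(442 + D)/(182 + n) (s(D, n) = -2*(D + 442)/(n + 182) = -2*(442 + D)/(182 + n))
C(v, u) = 361/4 (C(v, u) = (8 + (1/2)*3)**2 = (8 + 3/2)**2 = (19/2)**2 = 361/4)
-135890/s(129, 573) - 133179/C(-519, -707) = -135890*(182 + 573)/(2*(-442 - 1*129)) - 133179/361/4 = -135890*755/(2*(-442 - 129)) - 133179*4/361 = -135890/(2*(1/755)*(-571)) - 532716/361 = -135890/(-1142/755) - 532716/361 = -135890*(-755/1142) - 532716/361 = 51298475/571 - 532716/361 = 18214568639/206131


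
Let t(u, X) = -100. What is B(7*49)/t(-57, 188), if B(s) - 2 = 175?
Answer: -177/100 ≈ -1.7700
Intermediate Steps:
B(s) = 177 (B(s) = 2 + 175 = 177)
B(7*49)/t(-57, 188) = 177/(-100) = 177*(-1/100) = -177/100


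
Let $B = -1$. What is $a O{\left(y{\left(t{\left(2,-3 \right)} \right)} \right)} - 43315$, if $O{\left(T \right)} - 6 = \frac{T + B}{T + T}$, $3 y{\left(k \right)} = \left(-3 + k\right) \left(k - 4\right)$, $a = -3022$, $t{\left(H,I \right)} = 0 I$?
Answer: $- \frac{250321}{4} \approx -62580.0$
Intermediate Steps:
$t{\left(H,I \right)} = 0$
$y{\left(k \right)} = \frac{\left(-4 + k\right) \left(-3 + k\right)}{3}$ ($y{\left(k \right)} = \frac{\left(-3 + k\right) \left(k - 4\right)}{3} = \frac{\left(-3 + k\right) \left(-4 + k\right)}{3} = \frac{\left(-4 + k\right) \left(-3 + k\right)}{3}$)
$O{\left(T \right)} = 6 + \frac{-1 + T}{2 T}$ ($O{\left(T \right)} = 6 + \frac{T - 1}{T + T} = 6 + \frac{-1 + T}{2 T}$)
$a O{\left(y{\left(t{\left(2,-3 \right)} \right)} \right)} - 43315 = - 3022 \frac{-1 + 13 \left(4 - 0 + \frac{0^{2}}{3}\right)}{2 \left(4 - 0 + \frac{0^{2}}{3}\right)} - 43315 = - 3022 \frac{-1 + 13 \left(4 + 0 + \frac{1}{3} \cdot 0\right)}{2 \left(4 + 0 + \frac{1}{3} \cdot 0\right)} - 43315 = - 3022 \frac{-1 + 13 \left(4 + 0 + 0\right)}{2 \left(4 + 0 + 0\right)} - 43315 = - 3022 \frac{-1 + 13 \cdot 4}{2 \cdot 4} - 43315 = - 3022 \cdot \frac{1}{2} \cdot \frac{1}{4} \left(-1 + 52\right) - 43315 = - 3022 \cdot \frac{1}{2} \cdot \frac{1}{4} \cdot 51 - 43315 = \left(-3022\right) \frac{51}{8} - 43315 = - \frac{77061}{4} - 43315 = - \frac{250321}{4}$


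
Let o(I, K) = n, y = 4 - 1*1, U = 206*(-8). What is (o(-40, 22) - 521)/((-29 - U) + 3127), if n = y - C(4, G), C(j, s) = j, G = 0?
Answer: -87/791 ≈ -0.10999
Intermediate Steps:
U = -1648
y = 3 (y = 4 - 1 = 3)
n = -1 (n = 3 - 1*4 = 3 - 4 = -1)
o(I, K) = -1
(o(-40, 22) - 521)/((-29 - U) + 3127) = (-1 - 521)/((-29 - 1*(-1648)) + 3127) = -522/((-29 + 1648) + 3127) = -522/(1619 + 3127) = -522/4746 = -522*1/4746 = -87/791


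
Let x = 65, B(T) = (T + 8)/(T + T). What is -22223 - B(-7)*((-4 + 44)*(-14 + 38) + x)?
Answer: -310097/14 ≈ -22150.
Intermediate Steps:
B(T) = (8 + T)/(2*T) (B(T) = (8 + T)/((2*T)) = (8 + T)*(1/(2*T)) = (8 + T)/(2*T))
-22223 - B(-7)*((-4 + 44)*(-14 + 38) + x) = -22223 - (½)*(8 - 7)/(-7)*((-4 + 44)*(-14 + 38) + 65) = -22223 - (½)*(-⅐)*1*(40*24 + 65) = -22223 - (-1)*(960 + 65)/14 = -22223 - (-1)*1025/14 = -22223 - 1*(-1025/14) = -22223 + 1025/14 = -310097/14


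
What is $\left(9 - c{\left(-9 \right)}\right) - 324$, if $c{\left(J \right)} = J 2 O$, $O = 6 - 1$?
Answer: $-225$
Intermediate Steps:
$O = 5$
$c{\left(J \right)} = 10 J$ ($c{\left(J \right)} = J 2 \cdot 5 = 2 J 5 = 10 J$)
$\left(9 - c{\left(-9 \right)}\right) - 324 = \left(9 - 10 \left(-9\right)\right) - 324 = \left(9 - -90\right) - 324 = \left(9 + 90\right) - 324 = 99 - 324 = -225$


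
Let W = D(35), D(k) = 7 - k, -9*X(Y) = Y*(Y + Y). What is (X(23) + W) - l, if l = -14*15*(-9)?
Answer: -18320/9 ≈ -2035.6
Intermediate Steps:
X(Y) = -2*Y²/9 (X(Y) = -Y*(Y + Y)/9 = -Y*2*Y/9 = -2*Y²/9)
l = 1890 (l = -210*(-9) = 1890)
W = -28 (W = 7 - 1*35 = 7 - 35 = -28)
(X(23) + W) - l = (-2/9*23² - 28) - 1*1890 = (-2/9*529 - 28) - 1890 = (-1058/9 - 28) - 1890 = -1310/9 - 1890 = -18320/9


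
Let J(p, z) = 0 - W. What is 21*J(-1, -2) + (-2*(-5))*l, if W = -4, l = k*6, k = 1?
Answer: 144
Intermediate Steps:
l = 6 (l = 1*6 = 6)
J(p, z) = 4 (J(p, z) = 0 - 1*(-4) = 0 + 4 = 4)
21*J(-1, -2) + (-2*(-5))*l = 21*4 - 2*(-5)*6 = 84 + 10*6 = 84 + 60 = 144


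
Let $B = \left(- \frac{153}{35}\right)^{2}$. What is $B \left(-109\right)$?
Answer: $- \frac{2551581}{1225} \approx -2082.9$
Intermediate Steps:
$B = \frac{23409}{1225}$ ($B = \left(\left(-153\right) \frac{1}{35}\right)^{2} = \left(- \frac{153}{35}\right)^{2} = \frac{23409}{1225} \approx 19.109$)
$B \left(-109\right) = \frac{23409}{1225} \left(-109\right) = - \frac{2551581}{1225}$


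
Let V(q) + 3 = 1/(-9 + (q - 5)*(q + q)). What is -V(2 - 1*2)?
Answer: 28/9 ≈ 3.1111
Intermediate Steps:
V(q) = -3 + 1/(-9 + 2*q*(-5 + q)) (V(q) = -3 + 1/(-9 + (q - 5)*(q + q)) = -3 + 1/(-9 + (-5 + q)*(2*q)) = -3 + 1/(-9 + 2*q*(-5 + q)))
-V(2 - 1*2) = -2*(-14 - 15*(2 - 1*2) + 3*(2 - 1*2)²)/(9 - 2*(2 - 1*2)² + 10*(2 - 1*2)) = -2*(-14 - 15*(2 - 2) + 3*(2 - 2)²)/(9 - 2*(2 - 2)² + 10*(2 - 2)) = -2*(-14 - 15*0 + 3*0²)/(9 - 2*0² + 10*0) = -2*(-14 + 0 + 3*0)/(9 - 2*0 + 0) = -2*(-14 + 0 + 0)/(9 + 0 + 0) = -2*(-14)/9 = -1*(-28/9) = 28/9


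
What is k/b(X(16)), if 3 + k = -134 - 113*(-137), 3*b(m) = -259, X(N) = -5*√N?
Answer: -6576/37 ≈ -177.73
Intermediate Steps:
b(m) = -259/3 (b(m) = (⅓)*(-259) = -259/3)
k = 15344 (k = -3 + (-134 - 113*(-137)) = -3 + (-134 + 15481) = -3 + 15347 = 15344)
k/b(X(16)) = 15344/(-259/3) = 15344*(-3/259) = -6576/37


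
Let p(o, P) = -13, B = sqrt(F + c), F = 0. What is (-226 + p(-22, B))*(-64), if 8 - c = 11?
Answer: 15296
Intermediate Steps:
c = -3 (c = 8 - 1*11 = 8 - 11 = -3)
B = I*sqrt(3) (B = sqrt(0 - 3) = sqrt(-3) = I*sqrt(3) ≈ 1.732*I)
(-226 + p(-22, B))*(-64) = (-226 - 13)*(-64) = -239*(-64) = 15296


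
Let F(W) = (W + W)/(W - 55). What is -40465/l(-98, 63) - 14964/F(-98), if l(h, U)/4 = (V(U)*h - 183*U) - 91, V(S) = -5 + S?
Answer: -5659340969/484512 ≈ -11681.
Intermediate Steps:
F(W) = 2*W/(-55 + W) (F(W) = (2*W)/(-55 + W) = 2*W/(-55 + W))
l(h, U) = -364 - 732*U + 4*h*(-5 + U) (l(h, U) = 4*(((-5 + U)*h - 183*U) - 91) = 4*((h*(-5 + U) - 183*U) - 91) = 4*((-183*U + h*(-5 + U)) - 91) = 4*(-91 - 183*U + h*(-5 + U)) = -364 - 732*U + 4*h*(-5 + U))
-40465/l(-98, 63) - 14964/F(-98) = -40465/(-364 - 732*63 + 4*(-98)*(-5 + 63)) - 14964/(2*(-98)/(-55 - 98)) = -40465/(-364 - 46116 + 4*(-98)*58) - 14964/(2*(-98)/(-153)) = -40465/(-364 - 46116 - 22736) - 14964/(2*(-98)*(-1/153)) = -40465/(-69216) - 14964/196/153 = -40465*(-1/69216) - 14964*153/196 = 40465/69216 - 572373/49 = -5659340969/484512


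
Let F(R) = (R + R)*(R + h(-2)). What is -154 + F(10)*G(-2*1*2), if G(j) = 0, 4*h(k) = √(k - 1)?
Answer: -154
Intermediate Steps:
h(k) = √(-1 + k)/4 (h(k) = √(k - 1)/4 = √(-1 + k)/4)
F(R) = 2*R*(R + I*√3/4) (F(R) = (R + R)*(R + √(-1 - 2)/4) = (2*R)*(R + √(-3)/4) = (2*R)*(R + (I*√3)/4) = (2*R)*(R + I*√3/4) = 2*R*(R + I*√3/4))
-154 + F(10)*G(-2*1*2) = -154 + ((½)*10*(4*10 + I*√3))*0 = -154 + ((½)*10*(40 + I*√3))*0 = -154 + (200 + 5*I*√3)*0 = -154 + 0 = -154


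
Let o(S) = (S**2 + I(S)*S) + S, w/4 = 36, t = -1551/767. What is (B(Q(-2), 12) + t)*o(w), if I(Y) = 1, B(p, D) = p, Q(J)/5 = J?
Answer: -193862304/767 ≈ -2.5275e+5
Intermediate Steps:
Q(J) = 5*J
t = -1551/767 (t = -1551*1/767 = -1551/767 ≈ -2.0222)
w = 144 (w = 4*36 = 144)
o(S) = S**2 + 2*S (o(S) = (S**2 + 1*S) + S = (S**2 + S) + S = (S + S**2) + S = S**2 + 2*S)
(B(Q(-2), 12) + t)*o(w) = (5*(-2) - 1551/767)*(144*(2 + 144)) = (-10 - 1551/767)*(144*146) = -9221/767*21024 = -193862304/767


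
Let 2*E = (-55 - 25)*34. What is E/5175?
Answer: -272/1035 ≈ -0.26280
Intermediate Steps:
E = -1360 (E = ((-55 - 25)*34)/2 = (-80*34)/2 = (1/2)*(-2720) = -1360)
E/5175 = -1360/5175 = -1360*1/5175 = -272/1035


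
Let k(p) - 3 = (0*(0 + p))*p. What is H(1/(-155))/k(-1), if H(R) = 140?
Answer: 140/3 ≈ 46.667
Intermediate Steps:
k(p) = 3 (k(p) = 3 + (0*(0 + p))*p = 3 + (0*p)*p = 3 + 0*p = 3 + 0 = 3)
H(1/(-155))/k(-1) = 140/3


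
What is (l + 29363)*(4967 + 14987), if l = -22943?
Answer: 128104680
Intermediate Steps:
(l + 29363)*(4967 + 14987) = (-22943 + 29363)*(4967 + 14987) = 6420*19954 = 128104680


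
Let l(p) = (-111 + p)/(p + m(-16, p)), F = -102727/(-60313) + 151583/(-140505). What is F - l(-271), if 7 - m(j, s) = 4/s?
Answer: -1719791383361/2090516733690 ≈ -0.82266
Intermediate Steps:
m(j, s) = 7 - 4/s
F = 182456264/292216485 (F = -102727*(-1/60313) + 151583*(-1/140505) = 102727/60313 - 5227/4845 = 182456264/292216485 ≈ 0.62439)
l(p) = (-111 + p)/(7 + p - 4/p) (l(p) = (-111 + p)/(p + (7 - 4/p)) = (-111 + p)/(7 + p - 4/p))
F - l(-271) = 182456264/292216485 - (-271)*(-111 - 271)/(-4 + (-271)² + 7*(-271)) = 182456264/292216485 - (-271)*(-382)/(-4 + 73441 - 1897) = 182456264/292216485 - (-271)*(-382)/71540 = 182456264/292216485 - 1*51761/35770 = 182456264/292216485 - 51761/35770 = -1719791383361/2090516733690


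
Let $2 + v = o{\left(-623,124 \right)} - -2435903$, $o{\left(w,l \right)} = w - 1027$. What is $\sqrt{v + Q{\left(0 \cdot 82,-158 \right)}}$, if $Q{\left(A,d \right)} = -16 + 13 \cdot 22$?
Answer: $\sqrt{2434521} \approx 1560.3$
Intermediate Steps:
$Q{\left(A,d \right)} = 270$ ($Q{\left(A,d \right)} = -16 + 286 = 270$)
$o{\left(w,l \right)} = -1027 + w$
$v = 2434251$ ($v = -2 - -2434253 = -2 + \left(-1650 + 2435903\right) = -2 + 2434253 = 2434251$)
$\sqrt{v + Q{\left(0 \cdot 82,-158 \right)}} = \sqrt{2434251 + 270} = \sqrt{2434521}$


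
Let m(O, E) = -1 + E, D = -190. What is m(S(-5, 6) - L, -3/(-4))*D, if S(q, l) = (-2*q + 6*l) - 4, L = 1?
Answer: 95/2 ≈ 47.500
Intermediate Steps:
S(q, l) = -4 - 2*q + 6*l
m(S(-5, 6) - L, -3/(-4))*D = (-1 - 3/(-4))*(-190) = (-1 - 3*(-¼))*(-190) = (-1 + ¾)*(-190) = -¼*(-190) = 95/2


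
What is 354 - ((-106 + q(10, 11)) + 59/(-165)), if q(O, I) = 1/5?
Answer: 75926/165 ≈ 460.16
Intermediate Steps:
q(O, I) = ⅕
354 - ((-106 + q(10, 11)) + 59/(-165)) = 354 - ((-106 + ⅕) + 59/(-165)) = 354 - (-529/5 + 59*(-1/165)) = 354 - (-529/5 - 59/165) = 354 - 1*(-17516/165) = 354 + 17516/165 = 75926/165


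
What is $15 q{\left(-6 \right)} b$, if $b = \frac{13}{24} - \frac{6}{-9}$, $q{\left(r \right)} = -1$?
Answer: $- \frac{145}{8} \approx -18.125$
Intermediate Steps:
$b = \frac{29}{24}$ ($b = 13 \cdot \frac{1}{24} - - \frac{2}{3} = \frac{13}{24} + \frac{2}{3} = \frac{29}{24} \approx 1.2083$)
$15 q{\left(-6 \right)} b = 15 \left(-1\right) \frac{29}{24} = \left(-15\right) \frac{29}{24} = - \frac{145}{8}$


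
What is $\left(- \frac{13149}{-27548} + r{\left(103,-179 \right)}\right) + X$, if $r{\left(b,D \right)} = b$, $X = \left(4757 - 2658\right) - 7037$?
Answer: $- \frac{133181431}{27548} \approx -4834.5$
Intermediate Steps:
$X = -4938$ ($X = 2099 - 7037 = -4938$)
$\left(- \frac{13149}{-27548} + r{\left(103,-179 \right)}\right) + X = \left(- \frac{13149}{-27548} + 103\right) - 4938 = \left(\left(-13149\right) \left(- \frac{1}{27548}\right) + 103\right) - 4938 = \left(\frac{13149}{27548} + 103\right) - 4938 = \frac{2850593}{27548} - 4938 = - \frac{133181431}{27548}$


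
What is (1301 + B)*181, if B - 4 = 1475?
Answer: 503180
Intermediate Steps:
B = 1479 (B = 4 + 1475 = 1479)
(1301 + B)*181 = (1301 + 1479)*181 = 2780*181 = 503180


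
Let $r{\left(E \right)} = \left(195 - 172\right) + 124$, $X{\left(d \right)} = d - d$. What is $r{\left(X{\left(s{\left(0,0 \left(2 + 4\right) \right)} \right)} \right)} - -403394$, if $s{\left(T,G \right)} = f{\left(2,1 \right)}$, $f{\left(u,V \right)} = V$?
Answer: $403541$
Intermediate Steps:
$s{\left(T,G \right)} = 1$
$X{\left(d \right)} = 0$
$r{\left(E \right)} = 147$ ($r{\left(E \right)} = 23 + 124 = 147$)
$r{\left(X{\left(s{\left(0,0 \left(2 + 4\right) \right)} \right)} \right)} - -403394 = 147 - -403394 = 147 + 403394 = 403541$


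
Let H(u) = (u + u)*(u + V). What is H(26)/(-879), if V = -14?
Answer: -208/293 ≈ -0.70990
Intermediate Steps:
H(u) = 2*u*(-14 + u) (H(u) = (u + u)*(u - 14) = (2*u)*(-14 + u) = 2*u*(-14 + u))
H(26)/(-879) = (2*26*(-14 + 26))/(-879) = (2*26*12)*(-1/879) = 624*(-1/879) = -208/293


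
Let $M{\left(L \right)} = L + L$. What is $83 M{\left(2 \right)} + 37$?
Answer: $369$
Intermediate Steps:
$M{\left(L \right)} = 2 L$
$83 M{\left(2 \right)} + 37 = 83 \cdot 2 \cdot 2 + 37 = 83 \cdot 4 + 37 = 332 + 37 = 369$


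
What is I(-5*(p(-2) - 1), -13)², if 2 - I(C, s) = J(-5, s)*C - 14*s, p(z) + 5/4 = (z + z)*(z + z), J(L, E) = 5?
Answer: 429025/16 ≈ 26814.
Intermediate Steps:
p(z) = -5/4 + 4*z² (p(z) = -5/4 + (z + z)*(z + z) = -5/4 + (2*z)*(2*z) = -5/4 + 4*z²)
I(C, s) = 2 - 5*C + 14*s (I(C, s) = 2 - (5*C - 14*s) = 2 - (-14*s + 5*C) = 2 + (-5*C + 14*s) = 2 - 5*C + 14*s)
I(-5*(p(-2) - 1), -13)² = (2 - (-25)*((-5/4 + 4*(-2)²) - 1) + 14*(-13))² = (2 - (-25)*((-5/4 + 4*4) - 1) - 182)² = (2 - (-25)*((-5/4 + 16) - 1) - 182)² = (2 - (-25)*(59/4 - 1) - 182)² = (2 - (-25)*55/4 - 182)² = (2 - 5*(-275/4) - 182)² = (2 + 1375/4 - 182)² = (655/4)² = 429025/16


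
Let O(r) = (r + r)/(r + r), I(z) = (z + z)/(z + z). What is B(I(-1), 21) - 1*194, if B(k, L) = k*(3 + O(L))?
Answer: -190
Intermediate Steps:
I(z) = 1 (I(z) = (2*z)/((2*z)) = (2*z)*(1/(2*z)) = 1)
O(r) = 1 (O(r) = (2*r)/((2*r)) = (2*r)*(1/(2*r)) = 1)
B(k, L) = 4*k (B(k, L) = k*(3 + 1) = k*4 = 4*k)
B(I(-1), 21) - 1*194 = 4*1 - 1*194 = 4 - 194 = -190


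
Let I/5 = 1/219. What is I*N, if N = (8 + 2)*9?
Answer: 150/73 ≈ 2.0548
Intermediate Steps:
N = 90 (N = 10*9 = 90)
I = 5/219 ≈ 0.022831
I*N = (5/219)*90 = 150/73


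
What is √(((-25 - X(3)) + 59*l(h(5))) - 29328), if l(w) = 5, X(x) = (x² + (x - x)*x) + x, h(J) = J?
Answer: 3*I*√3230 ≈ 170.5*I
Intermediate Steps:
X(x) = x + x² (X(x) = (x² + 0*x) + x = (x² + 0) + x = x² + x = x + x²)
√(((-25 - X(3)) + 59*l(h(5))) - 29328) = √(((-25 - 3*(1 + 3)) + 59*5) - 29328) = √(((-25 - 3*4) + 295) - 29328) = √(((-25 - 1*12) + 295) - 29328) = √(((-25 - 12) + 295) - 29328) = √((-37 + 295) - 29328) = √(258 - 29328) = √(-29070) = 3*I*√3230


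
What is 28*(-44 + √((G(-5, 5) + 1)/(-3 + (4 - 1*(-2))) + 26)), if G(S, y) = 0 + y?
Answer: -1232 + 56*√7 ≈ -1083.8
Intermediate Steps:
G(S, y) = y
28*(-44 + √((G(-5, 5) + 1)/(-3 + (4 - 1*(-2))) + 26)) = 28*(-44 + √((5 + 1)/(-3 + (4 - 1*(-2))) + 26)) = 28*(-44 + √(6/(-3 + (4 + 2)) + 26)) = 28*(-44 + √(6/(-3 + 6) + 26)) = 28*(-44 + √(6/3 + 26)) = 28*(-44 + √(6*(⅓) + 26)) = 28*(-44 + √(2 + 26)) = 28*(-44 + √28) = 28*(-44 + 2*√7) = -1232 + 56*√7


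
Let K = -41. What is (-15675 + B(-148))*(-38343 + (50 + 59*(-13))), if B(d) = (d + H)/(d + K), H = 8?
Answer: 1836709700/3 ≈ 6.1224e+8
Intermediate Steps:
B(d) = (8 + d)/(-41 + d) (B(d) = (d + 8)/(d - 41) = (8 + d)/(-41 + d))
(-15675 + B(-148))*(-38343 + (50 + 59*(-13))) = (-15675 + (8 - 148)/(-41 - 148))*(-38343 + (50 + 59*(-13))) = (-15675 - 140/(-189))*(-38343 + (50 - 767)) = (-15675 - 1/189*(-140))*(-38343 - 717) = (-15675 + 20/27)*(-39060) = -423205/27*(-39060) = 1836709700/3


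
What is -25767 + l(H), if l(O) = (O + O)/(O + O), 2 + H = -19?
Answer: -25766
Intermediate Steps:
H = -21 (H = -2 - 19 = -21)
l(O) = 1 (l(O) = (2*O)/((2*O)) = (2*O)*(1/(2*O)) = 1)
-25767 + l(H) = -25767 + 1 = -25766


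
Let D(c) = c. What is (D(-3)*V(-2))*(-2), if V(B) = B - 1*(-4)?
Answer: 12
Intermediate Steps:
V(B) = 4 + B (V(B) = B + 4 = 4 + B)
(D(-3)*V(-2))*(-2) = -3*(4 - 2)*(-2) = -3*2*(-2) = -6*(-2) = 12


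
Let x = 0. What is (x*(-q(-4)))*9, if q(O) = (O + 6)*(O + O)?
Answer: 0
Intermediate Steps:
q(O) = 2*O*(6 + O) (q(O) = (6 + O)*(2*O) = 2*O*(6 + O))
(x*(-q(-4)))*9 = (0*(-2*(-4)*(6 - 4)))*9 = (0*(-2*(-4)*2))*9 = (0*(-1*(-16)))*9 = (0*16)*9 = 0*9 = 0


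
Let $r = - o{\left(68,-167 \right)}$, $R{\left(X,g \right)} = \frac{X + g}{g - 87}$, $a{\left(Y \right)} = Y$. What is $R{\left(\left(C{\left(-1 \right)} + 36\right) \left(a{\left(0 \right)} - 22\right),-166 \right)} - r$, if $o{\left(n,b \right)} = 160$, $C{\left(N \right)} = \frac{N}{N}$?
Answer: $\frac{41460}{253} \approx 163.87$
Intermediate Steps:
$C{\left(N \right)} = 1$
$R{\left(X,g \right)} = \frac{X + g}{-87 + g}$
$r = -160$ ($r = \left(-1\right) 160 = -160$)
$R{\left(\left(C{\left(-1 \right)} + 36\right) \left(a{\left(0 \right)} - 22\right),-166 \right)} - r = \frac{\left(1 + 36\right) \left(0 - 22\right) - 166}{-87 - 166} - -160 = \frac{37 \left(-22\right) - 166}{-253} + 160 = - \frac{-814 - 166}{253} + 160 = \left(- \frac{1}{253}\right) \left(-980\right) + 160 = \frac{980}{253} + 160 = \frac{41460}{253}$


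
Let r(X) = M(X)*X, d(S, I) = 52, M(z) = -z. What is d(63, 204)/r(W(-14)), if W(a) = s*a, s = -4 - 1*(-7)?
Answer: -13/441 ≈ -0.029478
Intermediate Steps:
s = 3 (s = -4 + 7 = 3)
W(a) = 3*a
r(X) = -X² (r(X) = (-X)*X = -X²)
d(63, 204)/r(W(-14)) = 52/((-(3*(-14))²)) = 52/((-1*(-42)²)) = 52/((-1*1764)) = 52/(-1764) = 52*(-1/1764) = -13/441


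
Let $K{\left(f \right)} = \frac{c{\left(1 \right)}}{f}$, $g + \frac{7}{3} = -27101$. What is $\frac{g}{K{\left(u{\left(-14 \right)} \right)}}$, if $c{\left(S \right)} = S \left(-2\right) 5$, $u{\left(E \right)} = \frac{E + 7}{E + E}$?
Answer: $\frac{8131}{12} \approx 677.58$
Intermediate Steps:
$u{\left(E \right)} = \frac{7 + E}{2 E}$
$c{\left(S \right)} = - 10 S$ ($c{\left(S \right)} = - 2 S 5 = - 10 S$)
$g = - \frac{81310}{3}$ ($g = - \frac{7}{3} - 27101 = - \frac{81310}{3} \approx -27103.0$)
$K{\left(f \right)} = - \frac{10}{f}$ ($K{\left(f \right)} = \frac{\left(-10\right) 1}{f} = - \frac{10}{f}$)
$\frac{g}{K{\left(u{\left(-14 \right)} \right)}} = - \frac{81310}{3 \left(- \frac{10}{\frac{1}{2} \frac{1}{-14} \left(7 - 14\right)}\right)} = - \frac{81310}{3 \left(- \frac{10}{\frac{1}{2} \left(- \frac{1}{14}\right) \left(-7\right)}\right)} = - \frac{81310}{3 \left(- 10 \frac{1}{\frac{1}{4}}\right)} = - \frac{81310}{3 \left(\left(-10\right) 4\right)} = - \frac{81310}{3 \left(-40\right)} = \left(- \frac{81310}{3}\right) \left(- \frac{1}{40}\right) = \frac{8131}{12}$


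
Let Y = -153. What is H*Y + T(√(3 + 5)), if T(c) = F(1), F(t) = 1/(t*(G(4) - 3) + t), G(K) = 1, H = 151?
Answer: -23104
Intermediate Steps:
F(t) = -1/t (F(t) = 1/(t*(1 - 3) + t) = 1/(t*(-2) + t) = 1/(-2*t + t) = 1/(-t) = -1/t)
T(c) = -1 (T(c) = -1/1 = -1*1 = -1)
H*Y + T(√(3 + 5)) = 151*(-153) - 1 = -23103 - 1 = -23104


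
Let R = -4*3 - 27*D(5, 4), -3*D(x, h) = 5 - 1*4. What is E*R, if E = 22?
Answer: -66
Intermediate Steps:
D(x, h) = -⅓ (D(x, h) = -(5 - 1*4)/3 = -(5 - 4)/3 = -⅓*1 = -⅓)
R = -3 (R = -4*3 - 27*(-⅓) = -12 + 9 = -3)
E*R = 22*(-3) = -66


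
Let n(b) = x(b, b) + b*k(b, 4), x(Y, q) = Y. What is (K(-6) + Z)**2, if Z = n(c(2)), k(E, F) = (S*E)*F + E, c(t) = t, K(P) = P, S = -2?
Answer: 1024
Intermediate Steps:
k(E, F) = E - 2*E*F (k(E, F) = (-2*E)*F + E = -2*E*F + E = E - 2*E*F)
n(b) = b - 7*b**2 (n(b) = b + b*(b*(1 - 2*4)) = b + b*(b*(1 - 8)) = b + b*(b*(-7)) = b + b*(-7*b) = b - 7*b**2)
Z = -26 (Z = 2*(1 - 7*2) = 2*(1 - 14) = 2*(-13) = -26)
(K(-6) + Z)**2 = (-6 - 26)**2 = (-32)**2 = 1024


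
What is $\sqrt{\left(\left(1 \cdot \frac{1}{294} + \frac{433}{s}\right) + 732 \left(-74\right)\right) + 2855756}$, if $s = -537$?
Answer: $\frac{\sqrt{17594068454738}}{2506} \approx 1673.8$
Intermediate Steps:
$\sqrt{\left(\left(1 \cdot \frac{1}{294} + \frac{433}{s}\right) + 732 \left(-74\right)\right) + 2855756} = \sqrt{\left(\left(1 \cdot \frac{1}{294} + \frac{433}{-537}\right) + 732 \left(-74\right)\right) + 2855756} = \sqrt{\left(\left(1 \cdot \frac{1}{294} + 433 \left(- \frac{1}{537}\right)\right) - 54168\right) + 2855756} = \sqrt{\left(\left(\frac{1}{294} - \frac{433}{537}\right) - 54168\right) + 2855756} = \sqrt{\left(- \frac{14085}{17542} - 54168\right) + 2855756} = \sqrt{- \frac{950229141}{17542} + 2855756} = \sqrt{\frac{49145442611}{17542}} = \frac{\sqrt{17594068454738}}{2506}$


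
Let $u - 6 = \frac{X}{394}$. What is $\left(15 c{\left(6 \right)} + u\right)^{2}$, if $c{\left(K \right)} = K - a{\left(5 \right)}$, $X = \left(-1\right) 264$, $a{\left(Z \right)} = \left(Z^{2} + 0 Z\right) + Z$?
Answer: $\frac{4881816900}{38809} \approx 1.2579 \cdot 10^{5}$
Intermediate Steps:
$a{\left(Z \right)} = Z + Z^{2}$ ($a{\left(Z \right)} = \left(Z^{2} + 0\right) + Z = Z^{2} + Z = Z + Z^{2}$)
$X = -264$
$c{\left(K \right)} = -30 + K$ ($c{\left(K \right)} = K - 5 \left(1 + 5\right) = K - 5 \cdot 6 = K - 30 = -30 + K$)
$u = \frac{1050}{197}$ ($u = 6 - \frac{264}{394} = 6 - \frac{132}{197} = \frac{1050}{197} \approx 5.3299$)
$\left(15 c{\left(6 \right)} + u\right)^{2} = \left(15 \left(-30 + 6\right) + \frac{1050}{197}\right)^{2} = \left(15 \left(-24\right) + \frac{1050}{197}\right)^{2} = \left(-360 + \frac{1050}{197}\right)^{2} = \left(- \frac{69870}{197}\right)^{2} = \frac{4881816900}{38809}$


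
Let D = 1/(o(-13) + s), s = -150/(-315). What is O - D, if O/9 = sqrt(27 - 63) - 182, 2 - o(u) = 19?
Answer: -568365/347 + 54*I ≈ -1637.9 + 54.0*I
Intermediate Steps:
o(u) = -17 (o(u) = 2 - 1*19 = 2 - 19 = -17)
s = 10/21 (s = -150*(-1/315) = 10/21 ≈ 0.47619)
O = -1638 + 54*I (O = 9*(sqrt(27 - 63) - 182) = 9*(sqrt(-36) - 182) = 9*(6*I - 182) = 9*(-182 + 6*I) = -1638 + 54*I ≈ -1638.0 + 54.0*I)
D = -21/347 (D = 1/(-17 + 10/21) = 1/(-347/21) = -21/347 ≈ -0.060519)
O - D = (-1638 + 54*I) - 1*(-21/347) = (-1638 + 54*I) + 21/347 = -568365/347 + 54*I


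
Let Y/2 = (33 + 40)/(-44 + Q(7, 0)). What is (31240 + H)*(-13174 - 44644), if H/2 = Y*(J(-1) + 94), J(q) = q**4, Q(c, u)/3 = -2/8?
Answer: -316900458000/179 ≈ -1.7704e+9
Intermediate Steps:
Q(c, u) = -3/4 (Q(c, u) = 3*(-2/8) = 3*(-2*1/8) = 3*(-1/4) = -3/4)
Y = -584/179 (Y = 2*((33 + 40)/(-44 - 3/4)) = 2*(73/(-179/4)) = 2*(73*(-4/179)) = 2*(-292/179) = -584/179 ≈ -3.2626)
H = -110960/179 (H = 2*(-584*((-1)**4 + 94)/179) = 2*(-584*(1 + 94)/179) = 2*(-584/179*95) = 2*(-55480/179) = -110960/179 ≈ -619.89)
(31240 + H)*(-13174 - 44644) = (31240 - 110960/179)*(-13174 - 44644) = (5481000/179)*(-57818) = -316900458000/179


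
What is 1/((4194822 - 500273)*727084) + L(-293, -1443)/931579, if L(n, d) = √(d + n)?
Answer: 1/2686247465116 + 2*I*√434/931579 ≈ 3.7227e-13 + 4.4725e-5*I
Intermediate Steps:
1/((4194822 - 500273)*727084) + L(-293, -1443)/931579 = 1/((4194822 - 500273)*727084) + √(-1443 - 293)/931579 = (1/727084)/3694549 + √(-1736)*(1/931579) = (1/3694549)*(1/727084) + (2*I*√434)*(1/931579) = 1/2686247465116 + 2*I*√434/931579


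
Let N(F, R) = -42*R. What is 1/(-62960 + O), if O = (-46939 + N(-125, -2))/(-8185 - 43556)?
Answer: -51741/3257566505 ≈ -1.5883e-5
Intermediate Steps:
O = 46855/51741 (O = (-46939 - 42*(-2))/(-8185 - 43556) = (-46939 + 84)/(-51741) = -46855*(-1/51741) = 46855/51741 ≈ 0.90557)
1/(-62960 + O) = 1/(-62960 + 46855/51741) = 1/(-3257566505/51741) = -51741/3257566505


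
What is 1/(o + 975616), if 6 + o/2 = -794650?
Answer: -1/613696 ≈ -1.6295e-6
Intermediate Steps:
o = -1589312 (o = -12 + 2*(-794650) = -12 - 1589300 = -1589312)
1/(o + 975616) = 1/(-1589312 + 975616) = 1/(-613696) = -1/613696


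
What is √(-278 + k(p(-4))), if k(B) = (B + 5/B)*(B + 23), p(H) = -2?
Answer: I*√1490/2 ≈ 19.3*I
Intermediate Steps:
k(B) = (23 + B)*(B + 5/B) (k(B) = (B + 5/B)*(23 + B) = (23 + B)*(B + 5/B))
√(-278 + k(p(-4))) = √(-278 + (5 + (-2)² + 23*(-2) + 115/(-2))) = √(-278 + (5 + 4 - 46 + 115*(-½))) = √(-278 + (5 + 4 - 46 - 115/2)) = √(-278 - 189/2) = √(-745/2) = I*√1490/2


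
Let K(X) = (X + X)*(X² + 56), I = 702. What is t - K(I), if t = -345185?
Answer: -692320625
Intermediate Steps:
K(X) = 2*X*(56 + X²) (K(X) = (2*X)*(56 + X²) = 2*X*(56 + X²))
t - K(I) = -345185 - 2*702*(56 + 702²) = -345185 - 2*702*(56 + 492804) = -345185 - 2*702*492860 = -345185 - 1*691975440 = -345185 - 691975440 = -692320625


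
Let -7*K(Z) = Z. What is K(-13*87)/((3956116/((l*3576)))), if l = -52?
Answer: -52577928/6923203 ≈ -7.5945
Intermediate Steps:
K(Z) = -Z/7
K(-13*87)/((3956116/((l*3576)))) = (-(-13)*87/7)/((3956116/((-52*3576)))) = (-1/7*(-1131))/((3956116/(-185952))) = 1131/(7*((3956116*(-1/185952)))) = 1131/(7*(-989029/46488)) = (1131/7)*(-46488/989029) = -52577928/6923203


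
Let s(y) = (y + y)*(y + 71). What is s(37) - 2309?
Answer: 5683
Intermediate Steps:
s(y) = 2*y*(71 + y) (s(y) = (2*y)*(71 + y) = 2*y*(71 + y))
s(37) - 2309 = 2*37*(71 + 37) - 2309 = 2*37*108 - 2309 = 7992 - 2309 = 5683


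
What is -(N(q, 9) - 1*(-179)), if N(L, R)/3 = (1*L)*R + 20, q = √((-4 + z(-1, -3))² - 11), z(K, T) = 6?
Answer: -239 - 27*I*√7 ≈ -239.0 - 71.435*I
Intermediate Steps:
q = I*√7 (q = √((-4 + 6)² - 11) = √(2² - 11) = √(4 - 11) = √(-7) = I*√7 ≈ 2.6458*I)
N(L, R) = 60 + 3*L*R (N(L, R) = 3*((1*L)*R + 20) = 3*(L*R + 20) = 3*(20 + L*R) = 60 + 3*L*R)
-(N(q, 9) - 1*(-179)) = -((60 + 3*(I*√7)*9) - 1*(-179)) = -((60 + 27*I*√7) + 179) = -(239 + 27*I*√7) = -239 - 27*I*√7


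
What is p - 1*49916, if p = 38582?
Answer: -11334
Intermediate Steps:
p - 1*49916 = 38582 - 1*49916 = 38582 - 49916 = -11334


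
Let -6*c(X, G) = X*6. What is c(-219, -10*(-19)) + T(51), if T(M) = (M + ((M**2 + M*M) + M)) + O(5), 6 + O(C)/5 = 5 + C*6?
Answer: 5668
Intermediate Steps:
O(C) = -5 + 30*C (O(C) = -30 + 5*(5 + C*6) = -30 + 5*(5 + 6*C) = -30 + (25 + 30*C) = -5 + 30*C)
c(X, G) = -X (c(X, G) = -X*6/6 = -X)
T(M) = 145 + 2*M + 2*M**2 (T(M) = (M + ((M**2 + M*M) + M)) + (-5 + 30*5) = (M + ((M**2 + M**2) + M)) + (-5 + 150) = (M + (2*M**2 + M)) + 145 = (M + (M + 2*M**2)) + 145 = (2*M + 2*M**2) + 145 = 145 + 2*M + 2*M**2)
c(-219, -10*(-19)) + T(51) = -1*(-219) + (145 + 2*51 + 2*51**2) = 219 + (145 + 102 + 2*2601) = 219 + (145 + 102 + 5202) = 219 + 5449 = 5668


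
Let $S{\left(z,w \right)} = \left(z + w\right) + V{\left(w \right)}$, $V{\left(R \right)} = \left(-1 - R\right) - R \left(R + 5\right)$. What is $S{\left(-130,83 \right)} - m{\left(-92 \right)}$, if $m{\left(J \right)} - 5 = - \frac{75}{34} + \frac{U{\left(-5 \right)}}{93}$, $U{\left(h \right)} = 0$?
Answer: $- \frac{252885}{34} \approx -7437.8$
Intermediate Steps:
$V{\left(R \right)} = -1 - R - R \left(5 + R\right)$ ($V{\left(R \right)} = \left(-1 - R\right) - R \left(5 + R\right) = -1 - R - R \left(5 + R\right)$)
$S{\left(z,w \right)} = -1 + z - w^{2} - 5 w$ ($S{\left(z,w \right)} = \left(z + w\right) - \left(1 + w^{2} + 6 w\right) = \left(w + z\right) - \left(1 + w^{2} + 6 w\right) = -1 + z - w^{2} - 5 w$)
$m{\left(J \right)} = \frac{95}{34}$ ($m{\left(J \right)} = 5 + \left(- \frac{75}{34} + \frac{0}{93}\right) = 5 + \left(\left(-75\right) \frac{1}{34} + 0 \cdot \frac{1}{93}\right) = 5 + \left(- \frac{75}{34} + 0\right) = 5 - \frac{75}{34} = \frac{95}{34}$)
$S{\left(-130,83 \right)} - m{\left(-92 \right)} = \left(-1 - 130 - 83^{2} - 415\right) - \frac{95}{34} = \left(-1 - 130 - 6889 - 415\right) - \frac{95}{34} = -7435 - \frac{95}{34} = - \frac{252885}{34}$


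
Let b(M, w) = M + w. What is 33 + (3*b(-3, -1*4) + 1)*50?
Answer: -967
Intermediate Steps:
33 + (3*b(-3, -1*4) + 1)*50 = 33 + (3*(-3 - 1*4) + 1)*50 = 33 + (3*(-3 - 4) + 1)*50 = 33 + (3*(-7) + 1)*50 = 33 + (-21 + 1)*50 = 33 - 20*50 = 33 - 1000 = -967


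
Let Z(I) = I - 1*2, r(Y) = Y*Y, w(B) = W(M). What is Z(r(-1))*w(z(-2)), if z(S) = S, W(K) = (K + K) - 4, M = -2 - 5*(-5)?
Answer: -42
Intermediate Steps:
M = 23 (M = -2 + 25 = 23)
W(K) = -4 + 2*K (W(K) = 2*K - 4 = -4 + 2*K)
w(B) = 42 (w(B) = -4 + 2*23 = -4 + 46 = 42)
r(Y) = Y**2
Z(I) = -2 + I (Z(I) = I - 2 = -2 + I)
Z(r(-1))*w(z(-2)) = (-2 + (-1)**2)*42 = (-2 + 1)*42 = -1*42 = -42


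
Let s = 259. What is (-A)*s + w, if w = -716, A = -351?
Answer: 90193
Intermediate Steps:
(-A)*s + w = -1*(-351)*259 - 716 = 351*259 - 716 = 90909 - 716 = 90193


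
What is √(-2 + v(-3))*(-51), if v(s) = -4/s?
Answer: -17*I*√6 ≈ -41.641*I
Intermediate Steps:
√(-2 + v(-3))*(-51) = √(-2 - 4/(-3))*(-51) = √(-2 - 4*(-⅓))*(-51) = √(-2 + 4/3)*(-51) = √(-⅔)*(-51) = (I*√6/3)*(-51) = -17*I*√6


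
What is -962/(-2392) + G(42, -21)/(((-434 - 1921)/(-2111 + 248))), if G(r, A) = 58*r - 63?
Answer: 135603281/72220 ≈ 1877.6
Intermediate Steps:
G(r, A) = -63 + 58*r
-962/(-2392) + G(42, -21)/(((-434 - 1921)/(-2111 + 248))) = -962/(-2392) + (-63 + 58*42)/(((-434 - 1921)/(-2111 + 248))) = -962*(-1/2392) + (-63 + 2436)/((-2355/(-1863))) = 37/92 + 2373/((-2355*(-1/1863))) = 37/92 + 2373/(785/621) = 37/92 + 2373*(621/785) = 37/92 + 1473633/785 = 135603281/72220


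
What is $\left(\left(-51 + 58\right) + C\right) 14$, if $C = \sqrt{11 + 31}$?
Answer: $98 + 14 \sqrt{42} \approx 188.73$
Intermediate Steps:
$C = \sqrt{42} \approx 6.4807$
$\left(\left(-51 + 58\right) + C\right) 14 = \left(\left(-51 + 58\right) + \sqrt{42}\right) 14 = \left(7 + \sqrt{42}\right) 14 = 98 + 14 \sqrt{42}$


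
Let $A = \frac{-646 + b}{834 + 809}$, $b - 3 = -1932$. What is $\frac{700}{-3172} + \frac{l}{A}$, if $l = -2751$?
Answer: $\frac{3583824524}{2041975} \approx 1755.1$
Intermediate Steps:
$b = -1929$ ($b = 3 - 1932 = -1929$)
$A = - \frac{2575}{1643}$ ($A = \frac{-646 - 1929}{834 + 809} = - \frac{2575}{1643} \approx -1.5673$)
$\frac{700}{-3172} + \frac{l}{A} = \frac{700}{-3172} - \frac{2751}{- \frac{2575}{1643}} = 700 \left(- \frac{1}{3172}\right) - - \frac{4519893}{2575} = - \frac{175}{793} + \frac{4519893}{2575} = \frac{3583824524}{2041975}$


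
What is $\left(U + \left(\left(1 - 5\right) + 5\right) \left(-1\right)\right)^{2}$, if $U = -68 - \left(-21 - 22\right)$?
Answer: $676$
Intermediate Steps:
$U = -25$ ($U = -68 - -43 = -68 + 43 = -25$)
$\left(U + \left(\left(1 - 5\right) + 5\right) \left(-1\right)\right)^{2} = \left(-25 + \left(\left(1 - 5\right) + 5\right) \left(-1\right)\right)^{2} = \left(-25 + \left(-4 + 5\right) \left(-1\right)\right)^{2} = \left(-25 + 1 \left(-1\right)\right)^{2} = \left(-25 - 1\right)^{2} = \left(-26\right)^{2} = 676$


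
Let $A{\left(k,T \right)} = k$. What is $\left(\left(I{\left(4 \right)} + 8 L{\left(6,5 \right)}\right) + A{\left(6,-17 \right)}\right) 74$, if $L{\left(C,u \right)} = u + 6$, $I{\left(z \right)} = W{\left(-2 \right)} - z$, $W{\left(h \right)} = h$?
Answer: $6512$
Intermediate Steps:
$I{\left(z \right)} = -2 - z$
$L{\left(C,u \right)} = 6 + u$
$\left(\left(I{\left(4 \right)} + 8 L{\left(6,5 \right)}\right) + A{\left(6,-17 \right)}\right) 74 = \left(\left(\left(-2 - 4\right) + 8 \left(6 + 5\right)\right) + 6\right) 74 = \left(\left(\left(-2 - 4\right) + 8 \cdot 11\right) + 6\right) 74 = \left(\left(-6 + 88\right) + 6\right) 74 = \left(82 + 6\right) 74 = 88 \cdot 74 = 6512$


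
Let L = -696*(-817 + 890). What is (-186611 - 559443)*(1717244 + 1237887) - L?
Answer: -2204687252266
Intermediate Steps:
L = -50808 (L = -696*73 = -50808)
(-186611 - 559443)*(1717244 + 1237887) - L = (-186611 - 559443)*(1717244 + 1237887) - 1*(-50808) = -746054*2955131 + 50808 = -2204687303074 + 50808 = -2204687252266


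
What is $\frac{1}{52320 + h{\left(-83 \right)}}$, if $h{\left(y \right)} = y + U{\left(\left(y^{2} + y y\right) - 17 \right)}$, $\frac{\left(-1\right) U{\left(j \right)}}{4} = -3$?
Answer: $\frac{1}{52249} \approx 1.9139 \cdot 10^{-5}$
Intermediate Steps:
$U{\left(j \right)} = 12$ ($U{\left(j \right)} = \left(-4\right) \left(-3\right) = 12$)
$h{\left(y \right)} = 12 + y$ ($h{\left(y \right)} = y + 12 = 12 + y$)
$\frac{1}{52320 + h{\left(-83 \right)}} = \frac{1}{52320 + \left(12 - 83\right)} = \frac{1}{52320 - 71} = \frac{1}{52249}$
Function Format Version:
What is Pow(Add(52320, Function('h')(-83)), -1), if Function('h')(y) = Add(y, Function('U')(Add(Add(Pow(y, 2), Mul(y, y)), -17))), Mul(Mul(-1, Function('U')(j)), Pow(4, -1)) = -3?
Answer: Rational(1, 52249) ≈ 1.9139e-5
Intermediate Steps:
Function('U')(j) = 12 (Function('U')(j) = Mul(-4, -3) = 12)
Function('h')(y) = Add(12, y) (Function('h')(y) = Add(y, 12) = Add(12, y))
Pow(Add(52320, Function('h')(-83)), -1) = Pow(Add(52320, Add(12, -83)), -1) = Pow(Add(52320, -71), -1) = Pow(52249, -1) = Rational(1, 52249)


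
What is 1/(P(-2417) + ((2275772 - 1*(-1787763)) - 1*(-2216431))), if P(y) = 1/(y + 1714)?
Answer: 703/4414816097 ≈ 1.5924e-7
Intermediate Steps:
P(y) = 1/(1714 + y)
1/(P(-2417) + ((2275772 - 1*(-1787763)) - 1*(-2216431))) = 1/(1/(1714 - 2417) + ((2275772 - 1*(-1787763)) - 1*(-2216431))) = 1/(1/(-703) + ((2275772 + 1787763) + 2216431)) = 1/(-1/703 + (4063535 + 2216431)) = 1/(-1/703 + 6279966) = 1/(4414816097/703) = 703/4414816097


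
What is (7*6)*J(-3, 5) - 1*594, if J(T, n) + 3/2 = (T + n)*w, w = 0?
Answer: -657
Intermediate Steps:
J(T, n) = -3/2 (J(T, n) = -3/2 + (T + n)*0 = -3/2 + 0 = -3/2)
(7*6)*J(-3, 5) - 1*594 = (7*6)*(-3/2) - 1*594 = 42*(-3/2) - 594 = -63 - 594 = -657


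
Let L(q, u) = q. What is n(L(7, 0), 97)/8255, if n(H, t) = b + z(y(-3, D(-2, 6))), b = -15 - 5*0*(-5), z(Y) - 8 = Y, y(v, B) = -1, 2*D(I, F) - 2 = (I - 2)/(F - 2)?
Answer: -8/8255 ≈ -0.00096911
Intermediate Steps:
D(I, F) = 1 + (-2 + I)/(2*(-2 + F)) (D(I, F) = 1 + ((I - 2)/(F - 2))/2 = 1 + ((-2 + I)/(-2 + F))/2 = 1 + (-2 + I)/(2*(-2 + F)))
z(Y) = 8 + Y
b = -15 (b = -15 - 0*(-5) = -15 - 1*0 = -15 + 0 = -15)
n(H, t) = -8 (n(H, t) = -15 + (8 - 1) = -15 + 7 = -8)
n(L(7, 0), 97)/8255 = -8/8255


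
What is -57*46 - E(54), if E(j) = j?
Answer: -2676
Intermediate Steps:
-57*46 - E(54) = -57*46 - 1*54 = -2622 - 54 = -2676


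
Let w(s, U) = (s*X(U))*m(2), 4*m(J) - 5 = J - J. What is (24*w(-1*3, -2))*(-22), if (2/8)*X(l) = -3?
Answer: -23760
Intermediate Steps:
m(J) = 5/4 (m(J) = 5/4 + (J - J)/4 = 5/4 + (1/4)*0 = 5/4 + 0 = 5/4)
X(l) = -12 (X(l) = 4*(-3) = -12)
w(s, U) = -15*s (w(s, U) = (s*(-12))*(5/4) = -12*s*(5/4) = -15*s)
(24*w(-1*3, -2))*(-22) = (24*(-(-15)*3))*(-22) = (24*(-15*(-3)))*(-22) = (24*45)*(-22) = 1080*(-22) = -23760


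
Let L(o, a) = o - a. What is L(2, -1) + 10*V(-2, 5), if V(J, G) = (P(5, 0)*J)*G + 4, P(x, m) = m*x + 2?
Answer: -157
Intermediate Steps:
P(x, m) = 2 + m*x
V(J, G) = 4 + 2*G*J (V(J, G) = ((2 + 0*5)*J)*G + 4 = ((2 + 0)*J)*G + 4 = (2*J)*G + 4 = 2*G*J + 4 = 4 + 2*G*J)
L(2, -1) + 10*V(-2, 5) = (2 - 1*(-1)) + 10*(4 + 2*5*(-2)) = (2 + 1) + 10*(4 - 20) = 3 + 10*(-16) = 3 - 160 = -157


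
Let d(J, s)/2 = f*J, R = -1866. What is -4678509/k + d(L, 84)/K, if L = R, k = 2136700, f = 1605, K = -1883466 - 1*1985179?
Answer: -1060191317661/1653226754300 ≈ -0.64129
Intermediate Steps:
K = -3868645 (K = -1883466 - 1985179 = -3868645)
L = -1866
d(J, s) = 3210*J (d(J, s) = 2*(1605*J) = 3210*J)
-4678509/k + d(L, 84)/K = -4678509/2136700 + (3210*(-1866))/(-3868645) = -4678509*1/2136700 - 5989860*(-1/3868645) = -4678509/2136700 + 1197972/773729 = -1060191317661/1653226754300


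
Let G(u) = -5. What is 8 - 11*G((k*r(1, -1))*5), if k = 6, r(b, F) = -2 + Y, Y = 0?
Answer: 63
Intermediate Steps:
r(b, F) = -2 (r(b, F) = -2 + 0 = -2)
8 - 11*G((k*r(1, -1))*5) = 8 - 11*(-5) = 8 + 55 = 63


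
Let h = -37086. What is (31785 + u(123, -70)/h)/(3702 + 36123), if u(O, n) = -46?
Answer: 589389278/738474975 ≈ 0.79812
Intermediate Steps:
(31785 + u(123, -70)/h)/(3702 + 36123) = (31785 - 46/(-37086))/(3702 + 36123) = (31785 - 46*(-1/37086))/39825 = (31785 + 23/18543)*(1/39825) = (589389278/18543)*(1/39825) = 589389278/738474975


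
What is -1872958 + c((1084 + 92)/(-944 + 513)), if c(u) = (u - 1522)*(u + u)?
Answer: -346376915422/185761 ≈ -1.8646e+6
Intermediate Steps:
c(u) = 2*u*(-1522 + u) (c(u) = (-1522 + u)*(2*u) = 2*u*(-1522 + u))
-1872958 + c((1084 + 92)/(-944 + 513)) = -1872958 + 2*((1084 + 92)/(-944 + 513))*(-1522 + (1084 + 92)/(-944 + 513)) = -1872958 + 2*(1176/(-431))*(-1522 + 1176/(-431)) = -1872958 + 2*(1176*(-1/431))*(-1522 + 1176*(-1/431)) = -1872958 + 2*(-1176/431)*(-1522 - 1176/431) = -1872958 + 2*(-1176/431)*(-657158/431) = -1872958 + 1545635616/185761 = -346376915422/185761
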